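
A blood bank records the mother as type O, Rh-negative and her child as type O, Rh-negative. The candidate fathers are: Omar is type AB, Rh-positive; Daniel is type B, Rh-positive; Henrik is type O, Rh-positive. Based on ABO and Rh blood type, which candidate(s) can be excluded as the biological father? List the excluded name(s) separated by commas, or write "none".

Omar

A candidate is excluded only if no genotype consistent with his phenotype could produce a type O, Rh-negative child with a type O, Rh-negative mother.
Omar (type AB, Rh+): no genotype consistent with that phenotype can produce a type-O Rh- child with a type-O mother.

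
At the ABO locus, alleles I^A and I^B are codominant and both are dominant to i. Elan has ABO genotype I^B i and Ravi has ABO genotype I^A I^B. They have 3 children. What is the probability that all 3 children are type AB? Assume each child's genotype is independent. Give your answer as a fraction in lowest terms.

ABO cross I^B i × I^A I^B → 1/4 A, 1/2 B, 1/4 AB.
So P(type AB) = 1/4 per child.
All 3 independent: (1/4)^3 = 1/64.

1/64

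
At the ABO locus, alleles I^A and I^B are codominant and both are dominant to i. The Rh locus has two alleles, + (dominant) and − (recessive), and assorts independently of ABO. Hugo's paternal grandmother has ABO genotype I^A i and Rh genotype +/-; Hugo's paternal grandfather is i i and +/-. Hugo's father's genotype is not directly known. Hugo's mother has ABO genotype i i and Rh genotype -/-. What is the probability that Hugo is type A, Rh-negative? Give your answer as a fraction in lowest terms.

Hugo's father's ABO genotype from I^A i × i i: 1/2 I^A i, 1/2 i i.
Crossing each possibility with the mother i i and summing P(type A): 1/2·1/2 + 1/2·0 = 1/4.
Similarly for Rh via the father's Rh distribution: P(Rh-) = 1/2.
Independent loci: 1/4 × 1/2 = 1/8.

1/8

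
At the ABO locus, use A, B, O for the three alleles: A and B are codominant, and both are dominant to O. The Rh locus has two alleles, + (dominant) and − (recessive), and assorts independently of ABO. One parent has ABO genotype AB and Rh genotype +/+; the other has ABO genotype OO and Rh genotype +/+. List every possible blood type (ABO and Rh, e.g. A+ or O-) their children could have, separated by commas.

A+, B+

Gametes from AB × OO give offspring ABO genotypes AO, BO, i.e. phenotypes A, B.
Rh cross +/+ × +/+ → phenotypes Rh+.
Combining independently: A+, B+.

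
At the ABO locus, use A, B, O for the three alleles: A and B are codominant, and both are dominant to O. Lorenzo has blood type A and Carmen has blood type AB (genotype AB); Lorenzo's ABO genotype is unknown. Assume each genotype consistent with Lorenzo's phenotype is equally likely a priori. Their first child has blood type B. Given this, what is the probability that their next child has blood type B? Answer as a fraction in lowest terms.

Possible genotypes: Lorenzo ∈ {AA, AO}; Carmen ∈ {AB}.
Weight each parental genotype pair by prior × P(type-B child):
  AO × AB: posterior weight 1; P(next child type B) = 1/4.
Weighted sum = 1/4.

1/4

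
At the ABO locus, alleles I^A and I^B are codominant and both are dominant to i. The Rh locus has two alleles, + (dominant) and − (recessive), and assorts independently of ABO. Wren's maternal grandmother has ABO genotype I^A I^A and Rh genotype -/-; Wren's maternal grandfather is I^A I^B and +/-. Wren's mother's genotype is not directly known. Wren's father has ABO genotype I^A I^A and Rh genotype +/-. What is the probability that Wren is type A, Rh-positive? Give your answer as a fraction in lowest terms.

15/32

Wren's mother's ABO genotype from I^A I^A × I^A I^B: 1/2 I^A I^A, 1/2 I^A I^B.
Crossing each possibility with the father I^A I^A and summing P(type A): 1/2·1 + 1/2·1/2 = 3/4.
Similarly for Rh via the mother's Rh distribution: P(Rh+) = 5/8.
Independent loci: 3/4 × 5/8 = 15/32.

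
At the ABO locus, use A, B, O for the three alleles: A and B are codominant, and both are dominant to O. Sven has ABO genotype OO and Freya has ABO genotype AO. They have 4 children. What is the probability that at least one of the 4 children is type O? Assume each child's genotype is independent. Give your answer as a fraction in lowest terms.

15/16

ABO cross OO × AO → 1/2 O, 1/2 A.
So P(type O) = 1/2 per child.
P(none) = (1/2)^4 = 1/16; P(at least one) = 1 − 1/16 = 15/16.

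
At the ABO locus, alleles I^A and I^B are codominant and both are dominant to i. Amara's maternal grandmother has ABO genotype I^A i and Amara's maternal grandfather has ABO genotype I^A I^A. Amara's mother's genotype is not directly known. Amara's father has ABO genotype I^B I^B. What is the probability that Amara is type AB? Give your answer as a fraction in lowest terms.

3/4

Amara's mother's ABO genotype from I^A i × I^A I^A: 1/2 I^A I^A, 1/2 I^A i.
Crossing each possibility with the father I^B I^B and summing P(type AB): 1/2·1 + 1/2·1/2 = 3/4.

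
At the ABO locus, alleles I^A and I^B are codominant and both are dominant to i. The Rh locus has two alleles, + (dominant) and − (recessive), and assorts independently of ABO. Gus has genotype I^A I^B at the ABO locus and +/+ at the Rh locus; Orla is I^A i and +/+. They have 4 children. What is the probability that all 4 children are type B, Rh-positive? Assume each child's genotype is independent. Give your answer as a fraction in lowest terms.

ABO cross I^A I^B × I^A i → 1/2 A, 1/4 B, 1/4 AB.
Rh cross +/+ × +/+ → 1 Rh+; so P(type B, Rh-positive) = 1/4 × 1 = 1/4 per child.
All 4 independent: (1/4)^4 = 1/256.

1/256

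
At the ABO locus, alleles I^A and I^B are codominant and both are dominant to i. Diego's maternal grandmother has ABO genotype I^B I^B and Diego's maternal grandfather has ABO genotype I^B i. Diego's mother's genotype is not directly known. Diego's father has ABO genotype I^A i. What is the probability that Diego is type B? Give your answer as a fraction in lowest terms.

3/8

Diego's mother's ABO genotype from I^B I^B × I^B i: 1/2 I^B I^B, 1/2 I^B i.
Crossing each possibility with the father I^A i and summing P(type B): 1/2·1/2 + 1/2·1/4 = 3/8.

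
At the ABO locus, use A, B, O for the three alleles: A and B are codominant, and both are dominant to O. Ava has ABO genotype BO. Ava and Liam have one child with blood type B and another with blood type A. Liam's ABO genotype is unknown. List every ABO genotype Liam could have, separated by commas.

AB, AO

For each candidate genotype of Liam, check whether crossing it with BO can produce every observed child phenotype.
  AA → possible child types {A, AB} ✗
  AB → possible child types {A, B, AB} ✓
  AO → possible child types {O, A, B, AB} ✓
  BB → possible child types {B} ✗
  BO → possible child types {O, B} ✗
  OO → possible child types {O, B} ✗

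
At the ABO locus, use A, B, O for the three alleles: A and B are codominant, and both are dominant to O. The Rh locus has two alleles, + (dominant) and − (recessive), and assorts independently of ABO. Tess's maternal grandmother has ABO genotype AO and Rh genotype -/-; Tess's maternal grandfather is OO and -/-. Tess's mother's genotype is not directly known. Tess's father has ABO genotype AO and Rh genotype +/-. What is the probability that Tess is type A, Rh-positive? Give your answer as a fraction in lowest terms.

5/16

Tess's mother's ABO genotype from AO × OO: 1/2 AO, 1/2 OO.
Crossing each possibility with the father AO and summing P(type A): 1/2·3/4 + 1/2·1/2 = 5/8.
Similarly for Rh via the mother's Rh distribution: P(Rh+) = 1/2.
Independent loci: 5/8 × 1/2 = 5/16.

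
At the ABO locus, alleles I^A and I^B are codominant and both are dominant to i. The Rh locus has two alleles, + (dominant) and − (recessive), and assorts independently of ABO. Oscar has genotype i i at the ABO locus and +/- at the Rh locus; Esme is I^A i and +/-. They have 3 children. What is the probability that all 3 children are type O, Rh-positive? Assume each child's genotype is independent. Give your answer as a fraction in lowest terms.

ABO cross i i × I^A i → 1/2 O, 1/2 A.
Rh cross +/- × +/- → 3/4 Rh+, 1/4 Rh-; so P(type O, Rh-positive) = 1/2 × 3/4 = 3/8 per child.
All 3 independent: (3/8)^3 = 27/512.

27/512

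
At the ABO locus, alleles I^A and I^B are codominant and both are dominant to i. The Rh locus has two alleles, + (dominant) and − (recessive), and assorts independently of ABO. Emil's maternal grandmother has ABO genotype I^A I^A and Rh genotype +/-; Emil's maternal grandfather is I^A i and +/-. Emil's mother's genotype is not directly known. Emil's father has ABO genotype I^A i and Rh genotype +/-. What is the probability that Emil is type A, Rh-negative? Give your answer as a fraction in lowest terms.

Emil's mother's ABO genotype from I^A I^A × I^A i: 1/2 I^A I^A, 1/2 I^A i.
Crossing each possibility with the father I^A i and summing P(type A): 1/2·1 + 1/2·3/4 = 7/8.
Similarly for Rh via the mother's Rh distribution: P(Rh-) = 1/4.
Independent loci: 7/8 × 1/4 = 7/32.

7/32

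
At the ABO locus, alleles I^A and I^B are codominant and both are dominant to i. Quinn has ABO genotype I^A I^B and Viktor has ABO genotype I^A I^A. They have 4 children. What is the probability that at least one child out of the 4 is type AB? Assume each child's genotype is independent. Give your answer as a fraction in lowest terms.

ABO cross I^A I^B × I^A I^A → 1/2 A, 1/2 AB.
So P(type AB) = 1/2 per child.
P(none) = (1/2)^4 = 1/16; P(at least one) = 1 − 1/16 = 15/16.

15/16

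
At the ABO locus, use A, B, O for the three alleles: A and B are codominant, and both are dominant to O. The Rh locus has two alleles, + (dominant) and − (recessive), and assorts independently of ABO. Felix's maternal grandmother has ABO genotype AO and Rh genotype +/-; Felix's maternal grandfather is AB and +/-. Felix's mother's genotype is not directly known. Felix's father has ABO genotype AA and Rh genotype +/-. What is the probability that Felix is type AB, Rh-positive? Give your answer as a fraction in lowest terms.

Felix's mother's ABO genotype from AO × AB: 1/4 AA, 1/4 AB, 1/4 AO, 1/4 BO.
Crossing each possibility with the father AA and summing P(type AB): 1/4·0 + 1/4·1/2 + 1/4·0 + 1/4·1/2 = 1/4.
Similarly for Rh via the mother's Rh distribution: P(Rh+) = 3/4.
Independent loci: 1/4 × 3/4 = 3/16.

3/16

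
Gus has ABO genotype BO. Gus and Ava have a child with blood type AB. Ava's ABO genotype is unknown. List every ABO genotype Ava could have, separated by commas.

For each candidate genotype of Ava, check whether crossing it with BO can produce every observed child phenotype.
  AA → possible child types {A, AB} ✓
  AB → possible child types {A, B, AB} ✓
  AO → possible child types {O, A, B, AB} ✓
  BB → possible child types {B} ✗
  BO → possible child types {O, B} ✗
  OO → possible child types {O, B} ✗

AA, AB, AO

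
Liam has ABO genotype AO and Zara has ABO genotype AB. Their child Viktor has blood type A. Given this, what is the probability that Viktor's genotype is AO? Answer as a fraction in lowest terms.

Cross AO × AB → 1/4 AA, 1/4 AB, 1/4 AO, 1/4 BO.
Type-A genotypes among offspring: AA (1/4), AO (1/4); total 1/2.
P(AO | type A) = (1/4) / (1/2) = 1/2.

1/2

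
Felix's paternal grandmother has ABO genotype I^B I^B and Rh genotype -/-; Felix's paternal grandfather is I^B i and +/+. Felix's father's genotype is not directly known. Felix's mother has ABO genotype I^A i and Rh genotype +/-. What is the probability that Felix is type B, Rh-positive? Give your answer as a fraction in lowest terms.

Felix's father's ABO genotype from I^B I^B × I^B i: 1/2 I^B I^B, 1/2 I^B i.
Crossing each possibility with the mother I^A i and summing P(type B): 1/2·1/2 + 1/2·1/4 = 3/8.
Similarly for Rh via the father's Rh distribution: P(Rh+) = 3/4.
Independent loci: 3/8 × 3/4 = 9/32.

9/32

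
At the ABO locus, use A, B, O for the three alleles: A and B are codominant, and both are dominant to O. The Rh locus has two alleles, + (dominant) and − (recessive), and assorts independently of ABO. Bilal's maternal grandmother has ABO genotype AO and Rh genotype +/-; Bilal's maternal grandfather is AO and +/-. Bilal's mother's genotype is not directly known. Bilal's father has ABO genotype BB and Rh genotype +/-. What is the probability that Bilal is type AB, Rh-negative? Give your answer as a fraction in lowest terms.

1/8

Bilal's mother's ABO genotype from AO × AO: 1/4 AA, 1/2 AO, 1/4 OO.
Crossing each possibility with the father BB and summing P(type AB): 1/4·1 + 1/2·1/2 + 1/4·0 = 1/2.
Similarly for Rh via the mother's Rh distribution: P(Rh-) = 1/4.
Independent loci: 1/2 × 1/4 = 1/8.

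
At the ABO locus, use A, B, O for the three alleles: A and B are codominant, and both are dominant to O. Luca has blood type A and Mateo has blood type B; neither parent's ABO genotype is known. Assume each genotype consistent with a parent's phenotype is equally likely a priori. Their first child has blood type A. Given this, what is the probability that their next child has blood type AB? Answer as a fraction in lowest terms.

Possible genotypes: Luca ∈ {AA, AO}; Mateo ∈ {BB, BO}.
Weight each parental genotype pair by prior × P(type-A child):
  AA × BO: posterior weight 2/3; P(next child type AB) = 1/2.
  AO × BO: posterior weight 1/3; P(next child type AB) = 1/4.
Weighted sum = 5/12.

5/12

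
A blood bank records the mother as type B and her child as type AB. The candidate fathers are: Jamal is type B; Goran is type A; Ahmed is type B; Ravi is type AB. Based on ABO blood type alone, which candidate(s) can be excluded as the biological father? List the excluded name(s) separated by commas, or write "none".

Jamal, Ahmed

A candidate is excluded only if no genotype consistent with his phenotype could produce a type AB child with a type B mother.
Jamal (type B): no genotype consistent with that phenotype can produce a type-AB child with a type-B mother.
Ahmed (type B): no genotype consistent with that phenotype can produce a type-AB child with a type-B mother.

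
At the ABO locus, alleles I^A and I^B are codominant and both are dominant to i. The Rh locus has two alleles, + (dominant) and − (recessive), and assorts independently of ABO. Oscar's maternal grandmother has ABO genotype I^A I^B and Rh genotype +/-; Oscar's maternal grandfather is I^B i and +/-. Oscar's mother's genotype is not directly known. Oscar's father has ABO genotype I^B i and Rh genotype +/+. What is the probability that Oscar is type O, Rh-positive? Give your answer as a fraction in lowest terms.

1/8

Oscar's mother's ABO genotype from I^A I^B × I^B i: 1/4 I^A I^B, 1/4 I^A i, 1/4 I^B I^B, 1/4 I^B i.
Crossing each possibility with the father I^B i and summing P(type O): 1/4·0 + 1/4·1/4 + 1/4·0 + 1/4·1/4 = 1/8.
Similarly for Rh via the mother's Rh distribution: P(Rh+) = 1.
Independent loci: 1/8 × 1 = 1/8.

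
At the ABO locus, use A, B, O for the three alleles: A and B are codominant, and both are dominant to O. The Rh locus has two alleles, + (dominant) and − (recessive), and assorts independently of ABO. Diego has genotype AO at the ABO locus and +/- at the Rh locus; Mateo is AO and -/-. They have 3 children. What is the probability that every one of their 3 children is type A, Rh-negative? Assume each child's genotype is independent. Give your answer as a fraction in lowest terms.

27/512

ABO cross AO × AO → 1/4 O, 3/4 A.
Rh cross +/- × -/- → 1/2 Rh+, 1/2 Rh-; so P(type A, Rh-negative) = 3/4 × 1/2 = 3/8 per child.
All 3 independent: (3/8)^3 = 27/512.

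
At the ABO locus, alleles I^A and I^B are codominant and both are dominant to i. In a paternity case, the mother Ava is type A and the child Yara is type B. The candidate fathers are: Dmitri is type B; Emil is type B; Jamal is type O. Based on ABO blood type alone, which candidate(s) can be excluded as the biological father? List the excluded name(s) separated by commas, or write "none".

A candidate is excluded only if no genotype consistent with his phenotype could produce a type B child with a type A mother.
Jamal (type O): no genotype consistent with that phenotype can produce a type-B child with a type-A mother.

Jamal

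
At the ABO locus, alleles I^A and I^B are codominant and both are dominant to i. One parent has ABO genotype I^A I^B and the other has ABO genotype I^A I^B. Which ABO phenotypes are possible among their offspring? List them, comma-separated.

Gametes from I^A I^B × I^A I^B give offspring ABO genotypes I^A I^A, I^A I^B, I^B I^B, i.e. phenotypes A, B, AB.

A, B, AB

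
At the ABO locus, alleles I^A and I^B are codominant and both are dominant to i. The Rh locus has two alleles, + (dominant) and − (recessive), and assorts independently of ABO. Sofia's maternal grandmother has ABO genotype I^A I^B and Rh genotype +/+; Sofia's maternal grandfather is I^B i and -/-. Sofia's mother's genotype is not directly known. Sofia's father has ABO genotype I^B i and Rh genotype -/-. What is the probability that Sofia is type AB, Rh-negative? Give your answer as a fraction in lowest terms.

Sofia's mother's ABO genotype from I^A I^B × I^B i: 1/4 I^A I^B, 1/4 I^A i, 1/4 I^B I^B, 1/4 I^B i.
Crossing each possibility with the father I^B i and summing P(type AB): 1/4·1/4 + 1/4·1/4 + 1/4·0 + 1/4·0 = 1/8.
Similarly for Rh via the mother's Rh distribution: P(Rh-) = 1/2.
Independent loci: 1/8 × 1/2 = 1/16.

1/16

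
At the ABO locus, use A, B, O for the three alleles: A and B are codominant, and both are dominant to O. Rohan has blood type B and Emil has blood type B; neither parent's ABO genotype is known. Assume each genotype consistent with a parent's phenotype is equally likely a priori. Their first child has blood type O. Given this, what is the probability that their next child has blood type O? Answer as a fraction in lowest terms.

1/4

Possible genotypes: Rohan ∈ {BB, BO}; Emil ∈ {BB, BO}.
Weight each parental genotype pair by prior × P(type-O child):
  BO × BO: posterior weight 1; P(next child type O) = 1/4.
Weighted sum = 1/4.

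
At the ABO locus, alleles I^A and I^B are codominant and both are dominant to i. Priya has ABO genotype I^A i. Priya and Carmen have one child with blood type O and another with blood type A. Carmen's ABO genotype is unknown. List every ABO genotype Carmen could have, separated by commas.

I^A i, I^B i, i i

For each candidate genotype of Carmen, check whether crossing it with I^A i can produce every observed child phenotype.
  I^A I^A → possible child types {A} ✗
  I^A I^B → possible child types {A, B, AB} ✗
  I^A i → possible child types {O, A} ✓
  I^B I^B → possible child types {B, AB} ✗
  I^B i → possible child types {O, A, B, AB} ✓
  i i → possible child types {O, A} ✓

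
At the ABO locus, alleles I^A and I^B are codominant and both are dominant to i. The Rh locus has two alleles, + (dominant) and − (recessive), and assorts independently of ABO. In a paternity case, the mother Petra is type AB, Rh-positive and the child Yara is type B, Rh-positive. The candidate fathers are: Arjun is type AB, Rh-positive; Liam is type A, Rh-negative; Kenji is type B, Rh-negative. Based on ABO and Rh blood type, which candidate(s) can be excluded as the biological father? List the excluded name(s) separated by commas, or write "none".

A candidate is excluded only if no genotype consistent with his phenotype could produce a type B, Rh-positive child with a type AB, Rh-positive mother.
Every candidate has at least one consistent genotype combination, so none can be excluded.

none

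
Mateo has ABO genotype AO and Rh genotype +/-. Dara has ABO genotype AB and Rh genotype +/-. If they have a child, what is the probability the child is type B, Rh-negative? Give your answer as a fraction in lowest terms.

1/16

ABO cross AO × AB → offspring phenotypes: 1/2 A, 1/4 B, 1/4 AB.
Rh cross +/- × +/- → 3/4 Rh+, 1/4 Rh-.
Independent loci: P(type B, Rh-negative) = 1/4 × 1/4 = 1/16.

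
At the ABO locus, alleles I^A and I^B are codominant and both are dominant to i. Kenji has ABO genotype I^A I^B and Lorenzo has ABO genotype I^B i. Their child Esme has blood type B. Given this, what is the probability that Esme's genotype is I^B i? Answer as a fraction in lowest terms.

Cross I^A I^B × I^B i → 1/4 I^A I^B, 1/4 I^A i, 1/4 I^B I^B, 1/4 I^B i.
Type-B genotypes among offspring: I^B I^B (1/4), I^B i (1/4); total 1/2.
P(I^B i | type B) = (1/4) / (1/2) = 1/2.

1/2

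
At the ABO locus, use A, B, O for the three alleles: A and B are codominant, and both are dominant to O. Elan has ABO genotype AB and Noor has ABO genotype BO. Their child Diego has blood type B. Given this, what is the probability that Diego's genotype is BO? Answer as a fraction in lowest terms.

Cross AB × BO → 1/4 AB, 1/4 AO, 1/4 BB, 1/4 BO.
Type-B genotypes among offspring: BB (1/4), BO (1/4); total 1/2.
P(BO | type B) = (1/4) / (1/2) = 1/2.

1/2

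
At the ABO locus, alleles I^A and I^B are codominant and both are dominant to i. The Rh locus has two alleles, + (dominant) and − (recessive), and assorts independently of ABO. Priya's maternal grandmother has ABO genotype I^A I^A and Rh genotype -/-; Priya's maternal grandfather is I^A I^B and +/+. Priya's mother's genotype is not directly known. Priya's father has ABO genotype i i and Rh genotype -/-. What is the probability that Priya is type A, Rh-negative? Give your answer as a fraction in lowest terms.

Priya's mother's ABO genotype from I^A I^A × I^A I^B: 1/2 I^A I^A, 1/2 I^A I^B.
Crossing each possibility with the father i i and summing P(type A): 1/2·1 + 1/2·1/2 = 3/4.
Similarly for Rh via the mother's Rh distribution: P(Rh-) = 1/2.
Independent loci: 3/4 × 1/2 = 3/8.

3/8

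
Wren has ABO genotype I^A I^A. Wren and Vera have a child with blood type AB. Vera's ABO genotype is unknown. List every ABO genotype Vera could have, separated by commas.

For each candidate genotype of Vera, check whether crossing it with I^A I^A can produce every observed child phenotype.
  I^A I^A → possible child types {A} ✗
  I^A I^B → possible child types {A, AB} ✓
  I^A i → possible child types {A} ✗
  I^B I^B → possible child types {AB} ✓
  I^B i → possible child types {A, AB} ✓
  i i → possible child types {A} ✗

I^A I^B, I^B I^B, I^B i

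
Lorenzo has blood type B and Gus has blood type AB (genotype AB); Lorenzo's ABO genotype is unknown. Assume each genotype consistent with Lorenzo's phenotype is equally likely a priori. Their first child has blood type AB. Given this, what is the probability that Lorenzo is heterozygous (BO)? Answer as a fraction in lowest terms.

Possible genotypes: Lorenzo ∈ {BB, BO}; Gus ∈ {AB}.
Weight each parental genotype pair by prior × P(type-AB child):
  BB × AB: posterior weight 2/3.
  BO × AB: posterior weight 1/3.
Sum the posterior weight over pairs where Lorenzo is BO: 1/3.

1/3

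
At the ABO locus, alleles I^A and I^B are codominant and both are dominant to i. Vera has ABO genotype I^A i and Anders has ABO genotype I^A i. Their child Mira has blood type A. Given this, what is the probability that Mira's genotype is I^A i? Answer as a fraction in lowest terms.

Cross I^A i × I^A i → 1/4 I^A I^A, 1/2 I^A i, 1/4 i i.
Type-A genotypes among offspring: I^A I^A (1/4), I^A i (1/2); total 3/4.
P(I^A i | type A) = (1/2) / (3/4) = 2/3.

2/3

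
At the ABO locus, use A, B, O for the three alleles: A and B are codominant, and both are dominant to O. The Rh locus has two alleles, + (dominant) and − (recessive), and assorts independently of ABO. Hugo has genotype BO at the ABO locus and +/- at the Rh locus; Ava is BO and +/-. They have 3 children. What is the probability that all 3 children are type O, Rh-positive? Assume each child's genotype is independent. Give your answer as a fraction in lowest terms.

ABO cross BO × BO → 1/4 O, 3/4 B.
Rh cross +/- × +/- → 3/4 Rh+, 1/4 Rh-; so P(type O, Rh-positive) = 1/4 × 3/4 = 3/16 per child.
All 3 independent: (3/16)^3 = 27/4096.

27/4096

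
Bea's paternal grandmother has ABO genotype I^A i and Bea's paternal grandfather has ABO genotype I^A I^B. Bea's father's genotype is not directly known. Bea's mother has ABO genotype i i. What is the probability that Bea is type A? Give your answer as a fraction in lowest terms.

Bea's father's ABO genotype from I^A i × I^A I^B: 1/4 I^A I^A, 1/4 I^A I^B, 1/4 I^A i, 1/4 I^B i.
Crossing each possibility with the mother i i and summing P(type A): 1/4·1 + 1/4·1/2 + 1/4·1/2 + 1/4·0 = 1/2.

1/2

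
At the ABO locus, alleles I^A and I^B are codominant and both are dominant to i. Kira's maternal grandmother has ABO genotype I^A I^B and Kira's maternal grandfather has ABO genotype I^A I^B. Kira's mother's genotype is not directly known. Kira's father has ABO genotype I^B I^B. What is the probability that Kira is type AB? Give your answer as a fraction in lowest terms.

Kira's mother's ABO genotype from I^A I^B × I^A I^B: 1/4 I^A I^A, 1/2 I^A I^B, 1/4 I^B I^B.
Crossing each possibility with the father I^B I^B and summing P(type AB): 1/4·1 + 1/2·1/2 + 1/4·0 = 1/2.

1/2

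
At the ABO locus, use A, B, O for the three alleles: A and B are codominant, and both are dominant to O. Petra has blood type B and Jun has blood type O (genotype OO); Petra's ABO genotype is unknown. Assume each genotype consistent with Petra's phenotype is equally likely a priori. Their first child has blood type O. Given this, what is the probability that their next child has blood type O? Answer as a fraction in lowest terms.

1/2

Possible genotypes: Petra ∈ {BB, BO}; Jun ∈ {OO}.
Weight each parental genotype pair by prior × P(type-O child):
  BO × OO: posterior weight 1; P(next child type O) = 1/2.
Weighted sum = 1/2.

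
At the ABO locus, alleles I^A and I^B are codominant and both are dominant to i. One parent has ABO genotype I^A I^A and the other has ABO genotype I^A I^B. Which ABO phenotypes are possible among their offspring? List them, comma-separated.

A, AB

Gametes from I^A I^A × I^A I^B give offspring ABO genotypes I^A I^A, I^A I^B, i.e. phenotypes A, AB.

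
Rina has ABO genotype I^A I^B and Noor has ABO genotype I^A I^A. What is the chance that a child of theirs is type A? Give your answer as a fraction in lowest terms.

1/2

ABO cross I^A I^B × I^A I^A → offspring phenotypes: 1/2 A, 1/2 AB.
So P(type A) = 1/2.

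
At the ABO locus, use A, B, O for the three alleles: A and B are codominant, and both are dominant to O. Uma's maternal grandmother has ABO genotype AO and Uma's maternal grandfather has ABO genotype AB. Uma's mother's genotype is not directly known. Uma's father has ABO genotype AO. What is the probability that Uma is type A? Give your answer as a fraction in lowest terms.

Uma's mother's ABO genotype from AO × AB: 1/4 AA, 1/4 AB, 1/4 AO, 1/4 BO.
Crossing each possibility with the father AO and summing P(type A): 1/4·1 + 1/4·1/2 + 1/4·3/4 + 1/4·1/4 = 5/8.

5/8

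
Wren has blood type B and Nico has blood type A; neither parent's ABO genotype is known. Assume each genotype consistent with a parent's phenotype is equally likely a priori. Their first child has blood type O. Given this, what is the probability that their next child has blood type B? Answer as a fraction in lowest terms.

Possible genotypes: Wren ∈ {I^B I^B, I^B i}; Nico ∈ {I^A I^A, I^A i}.
Weight each parental genotype pair by prior × P(type-O child):
  I^B i × I^A i: posterior weight 1; P(next child type B) = 1/4.
Weighted sum = 1/4.

1/4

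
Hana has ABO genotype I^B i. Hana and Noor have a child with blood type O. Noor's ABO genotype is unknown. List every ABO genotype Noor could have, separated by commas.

I^A i, I^B i, i i

For each candidate genotype of Noor, check whether crossing it with I^B i can produce every observed child phenotype.
  I^A I^A → possible child types {A, AB} ✗
  I^A I^B → possible child types {A, B, AB} ✗
  I^A i → possible child types {O, A, B, AB} ✓
  I^B I^B → possible child types {B} ✗
  I^B i → possible child types {O, B} ✓
  i i → possible child types {O, B} ✓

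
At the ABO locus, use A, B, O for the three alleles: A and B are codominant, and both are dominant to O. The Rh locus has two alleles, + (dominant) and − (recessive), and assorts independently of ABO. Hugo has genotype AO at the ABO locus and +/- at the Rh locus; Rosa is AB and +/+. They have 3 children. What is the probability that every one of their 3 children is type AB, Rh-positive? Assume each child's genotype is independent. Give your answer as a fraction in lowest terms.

ABO cross AO × AB → 1/2 A, 1/4 B, 1/4 AB.
Rh cross +/- × +/+ → 1 Rh+; so P(type AB, Rh-positive) = 1/4 × 1 = 1/4 per child.
All 3 independent: (1/4)^3 = 1/64.

1/64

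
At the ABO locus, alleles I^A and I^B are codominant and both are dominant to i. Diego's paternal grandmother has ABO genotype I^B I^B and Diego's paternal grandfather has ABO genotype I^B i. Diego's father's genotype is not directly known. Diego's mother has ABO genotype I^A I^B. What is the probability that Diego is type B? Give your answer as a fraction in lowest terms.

Diego's father's ABO genotype from I^B I^B × I^B i: 1/2 I^B I^B, 1/2 I^B i.
Crossing each possibility with the mother I^A I^B and summing P(type B): 1/2·1/2 + 1/2·1/2 = 1/2.

1/2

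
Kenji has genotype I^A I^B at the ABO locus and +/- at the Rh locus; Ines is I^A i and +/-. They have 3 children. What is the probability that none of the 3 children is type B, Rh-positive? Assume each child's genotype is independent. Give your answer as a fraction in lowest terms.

2197/4096

ABO cross I^A I^B × I^A i → 1/2 A, 1/4 B, 1/4 AB.
Rh cross +/- × +/- → 3/4 Rh+, 1/4 Rh-; so P(type B, Rh-positive) = 1/4 × 3/4 = 3/16 per child.
P(not type B, Rh-positive) = 13/16 for one child; (13/16)^3 = 2197/4096.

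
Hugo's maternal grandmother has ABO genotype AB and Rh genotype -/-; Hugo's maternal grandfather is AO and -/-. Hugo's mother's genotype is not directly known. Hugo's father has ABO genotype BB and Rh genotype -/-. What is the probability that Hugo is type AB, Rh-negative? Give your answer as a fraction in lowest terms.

1/2

Hugo's mother's ABO genotype from AB × AO: 1/4 AA, 1/4 AB, 1/4 AO, 1/4 BO.
Crossing each possibility with the father BB and summing P(type AB): 1/4·1 + 1/4·1/2 + 1/4·1/2 + 1/4·0 = 1/2.
Similarly for Rh via the mother's Rh distribution: P(Rh-) = 1.
Independent loci: 1/2 × 1 = 1/2.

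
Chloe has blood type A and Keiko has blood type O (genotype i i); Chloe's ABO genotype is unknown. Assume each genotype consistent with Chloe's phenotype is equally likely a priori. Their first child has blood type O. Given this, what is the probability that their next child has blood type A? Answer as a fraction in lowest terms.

Possible genotypes: Chloe ∈ {I^A I^A, I^A i}; Keiko ∈ {i i}.
Weight each parental genotype pair by prior × P(type-O child):
  I^A i × i i: posterior weight 1; P(next child type A) = 1/2.
Weighted sum = 1/2.

1/2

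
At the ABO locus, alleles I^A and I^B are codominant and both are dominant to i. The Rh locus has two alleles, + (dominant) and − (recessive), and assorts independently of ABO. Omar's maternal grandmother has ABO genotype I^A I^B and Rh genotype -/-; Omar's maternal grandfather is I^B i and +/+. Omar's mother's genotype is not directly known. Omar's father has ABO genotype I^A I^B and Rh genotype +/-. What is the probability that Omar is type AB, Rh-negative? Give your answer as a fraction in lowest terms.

3/32

Omar's mother's ABO genotype from I^A I^B × I^B i: 1/4 I^A I^B, 1/4 I^A i, 1/4 I^B I^B, 1/4 I^B i.
Crossing each possibility with the father I^A I^B and summing P(type AB): 1/4·1/2 + 1/4·1/4 + 1/4·1/2 + 1/4·1/4 = 3/8.
Similarly for Rh via the mother's Rh distribution: P(Rh-) = 1/4.
Independent loci: 3/8 × 1/4 = 3/32.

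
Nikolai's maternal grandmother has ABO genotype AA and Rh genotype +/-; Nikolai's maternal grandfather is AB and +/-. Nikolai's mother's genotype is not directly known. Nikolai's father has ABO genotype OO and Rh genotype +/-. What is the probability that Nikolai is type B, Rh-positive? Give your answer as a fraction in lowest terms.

3/16

Nikolai's mother's ABO genotype from AA × AB: 1/2 AA, 1/2 AB.
Crossing each possibility with the father OO and summing P(type B): 1/2·0 + 1/2·1/2 = 1/4.
Similarly for Rh via the mother's Rh distribution: P(Rh+) = 3/4.
Independent loci: 1/4 × 3/4 = 3/16.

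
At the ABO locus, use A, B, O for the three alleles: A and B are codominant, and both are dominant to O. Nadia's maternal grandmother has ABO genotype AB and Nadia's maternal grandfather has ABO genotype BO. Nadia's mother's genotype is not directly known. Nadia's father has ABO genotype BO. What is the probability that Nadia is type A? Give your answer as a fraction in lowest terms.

1/8

Nadia's mother's ABO genotype from AB × BO: 1/4 AB, 1/4 AO, 1/4 BB, 1/4 BO.
Crossing each possibility with the father BO and summing P(type A): 1/4·1/4 + 1/4·1/4 + 1/4·0 + 1/4·0 = 1/8.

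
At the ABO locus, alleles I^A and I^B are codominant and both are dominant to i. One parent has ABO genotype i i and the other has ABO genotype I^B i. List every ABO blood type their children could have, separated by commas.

O, B

Gametes from i i × I^B i give offspring ABO genotypes I^B i, i i, i.e. phenotypes O, B.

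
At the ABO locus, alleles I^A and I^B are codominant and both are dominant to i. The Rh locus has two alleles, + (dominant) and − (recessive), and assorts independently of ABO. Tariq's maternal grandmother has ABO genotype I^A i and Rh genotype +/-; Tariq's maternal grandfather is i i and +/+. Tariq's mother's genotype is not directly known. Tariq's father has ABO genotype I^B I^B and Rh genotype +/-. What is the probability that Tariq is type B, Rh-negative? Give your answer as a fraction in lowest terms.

3/32

Tariq's mother's ABO genotype from I^A i × i i: 1/2 I^A i, 1/2 i i.
Crossing each possibility with the father I^B I^B and summing P(type B): 1/2·1/2 + 1/2·1 = 3/4.
Similarly for Rh via the mother's Rh distribution: P(Rh-) = 1/8.
Independent loci: 3/4 × 1/8 = 3/32.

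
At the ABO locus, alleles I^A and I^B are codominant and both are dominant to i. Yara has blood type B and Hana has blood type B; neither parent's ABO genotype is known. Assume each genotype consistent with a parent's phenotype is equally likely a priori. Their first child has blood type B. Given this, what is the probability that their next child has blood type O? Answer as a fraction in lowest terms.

Possible genotypes: Yara ∈ {I^B I^B, I^B i}; Hana ∈ {I^B I^B, I^B i}.
Weight each parental genotype pair by prior × P(type-B child):
  I^B I^B × I^B I^B: posterior weight 4/15; P(next child type O) = 0.
  I^B I^B × I^B i: posterior weight 4/15; P(next child type O) = 0.
  I^B i × I^B I^B: posterior weight 4/15; P(next child type O) = 0.
  I^B i × I^B i: posterior weight 1/5; P(next child type O) = 1/4.
Weighted sum = 1/20.

1/20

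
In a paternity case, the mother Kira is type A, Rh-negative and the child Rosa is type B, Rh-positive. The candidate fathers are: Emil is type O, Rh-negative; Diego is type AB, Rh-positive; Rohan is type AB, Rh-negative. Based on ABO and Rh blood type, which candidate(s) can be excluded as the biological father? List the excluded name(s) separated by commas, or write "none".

A candidate is excluded only if no genotype consistent with his phenotype could produce a type B, Rh-positive child with a type A, Rh-negative mother.
Emil (type O, Rh-): no genotype consistent with that phenotype can produce a type-B Rh+ child with a type-A mother.
Rohan (type AB, Rh-): no genotype consistent with that phenotype can produce a type-B Rh+ child with a type-A mother.

Emil, Rohan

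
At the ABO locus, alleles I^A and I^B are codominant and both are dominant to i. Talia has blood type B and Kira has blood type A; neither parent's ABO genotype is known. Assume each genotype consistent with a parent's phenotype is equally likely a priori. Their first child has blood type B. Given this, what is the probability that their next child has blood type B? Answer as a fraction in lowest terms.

5/12

Possible genotypes: Talia ∈ {I^B I^B, I^B i}; Kira ∈ {I^A I^A, I^A i}.
Weight each parental genotype pair by prior × P(type-B child):
  I^B I^B × I^A i: posterior weight 2/3; P(next child type B) = 1/2.
  I^B i × I^A i: posterior weight 1/3; P(next child type B) = 1/4.
Weighted sum = 5/12.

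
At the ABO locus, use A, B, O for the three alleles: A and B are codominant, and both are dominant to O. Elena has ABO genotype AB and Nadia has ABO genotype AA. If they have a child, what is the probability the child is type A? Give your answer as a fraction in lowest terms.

ABO cross AB × AA → offspring phenotypes: 1/2 A, 1/2 AB.
So P(type A) = 1/2.

1/2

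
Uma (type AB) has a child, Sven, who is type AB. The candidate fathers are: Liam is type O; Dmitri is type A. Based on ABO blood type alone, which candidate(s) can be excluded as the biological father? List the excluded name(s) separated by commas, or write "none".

A candidate is excluded only if no genotype consistent with his phenotype could produce a type AB child with a type AB mother.
Liam (type O): no genotype consistent with that phenotype can produce a type-AB child with a type-AB mother.

Liam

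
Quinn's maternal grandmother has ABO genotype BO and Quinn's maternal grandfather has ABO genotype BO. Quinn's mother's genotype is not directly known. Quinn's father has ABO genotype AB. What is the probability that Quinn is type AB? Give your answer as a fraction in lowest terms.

Quinn's mother's ABO genotype from BO × BO: 1/4 BB, 1/2 BO, 1/4 OO.
Crossing each possibility with the father AB and summing P(type AB): 1/4·1/2 + 1/2·1/4 + 1/4·0 = 1/4.

1/4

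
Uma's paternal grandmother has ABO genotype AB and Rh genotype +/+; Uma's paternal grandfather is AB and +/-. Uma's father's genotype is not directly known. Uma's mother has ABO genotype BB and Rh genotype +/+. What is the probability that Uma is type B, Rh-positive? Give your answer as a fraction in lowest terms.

1/2

Uma's father's ABO genotype from AB × AB: 1/4 AA, 1/2 AB, 1/4 BB.
Crossing each possibility with the mother BB and summing P(type B): 1/4·0 + 1/2·1/2 + 1/4·1 = 1/2.
Similarly for Rh via the father's Rh distribution: P(Rh+) = 1.
Independent loci: 1/2 × 1 = 1/2.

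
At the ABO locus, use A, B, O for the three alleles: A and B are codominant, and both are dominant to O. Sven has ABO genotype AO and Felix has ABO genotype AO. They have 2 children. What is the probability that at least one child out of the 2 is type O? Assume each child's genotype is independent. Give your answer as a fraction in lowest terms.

ABO cross AO × AO → 1/4 O, 3/4 A.
So P(type O) = 1/4 per child.
P(none) = (3/4)^2 = 9/16; P(at least one) = 1 − 9/16 = 7/16.

7/16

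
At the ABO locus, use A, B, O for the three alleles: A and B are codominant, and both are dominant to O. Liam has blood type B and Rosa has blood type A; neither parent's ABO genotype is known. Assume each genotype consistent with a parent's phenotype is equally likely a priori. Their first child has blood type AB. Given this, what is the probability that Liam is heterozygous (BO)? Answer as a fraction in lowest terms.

1/3

Possible genotypes: Liam ∈ {BB, BO}; Rosa ∈ {AA, AO}.
Weight each parental genotype pair by prior × P(type-AB child):
  BB × AA: posterior weight 4/9.
  BB × AO: posterior weight 2/9.
  BO × AA: posterior weight 2/9.
  BO × AO: posterior weight 1/9.
Sum the posterior weight over pairs where Liam is BO: 1/3.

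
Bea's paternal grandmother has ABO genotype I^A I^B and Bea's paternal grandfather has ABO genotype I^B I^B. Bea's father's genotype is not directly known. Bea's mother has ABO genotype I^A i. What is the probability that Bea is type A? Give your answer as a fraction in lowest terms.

1/4

Bea's father's ABO genotype from I^A I^B × I^B I^B: 1/2 I^A I^B, 1/2 I^B I^B.
Crossing each possibility with the mother I^A i and summing P(type A): 1/2·1/2 + 1/2·0 = 1/4.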